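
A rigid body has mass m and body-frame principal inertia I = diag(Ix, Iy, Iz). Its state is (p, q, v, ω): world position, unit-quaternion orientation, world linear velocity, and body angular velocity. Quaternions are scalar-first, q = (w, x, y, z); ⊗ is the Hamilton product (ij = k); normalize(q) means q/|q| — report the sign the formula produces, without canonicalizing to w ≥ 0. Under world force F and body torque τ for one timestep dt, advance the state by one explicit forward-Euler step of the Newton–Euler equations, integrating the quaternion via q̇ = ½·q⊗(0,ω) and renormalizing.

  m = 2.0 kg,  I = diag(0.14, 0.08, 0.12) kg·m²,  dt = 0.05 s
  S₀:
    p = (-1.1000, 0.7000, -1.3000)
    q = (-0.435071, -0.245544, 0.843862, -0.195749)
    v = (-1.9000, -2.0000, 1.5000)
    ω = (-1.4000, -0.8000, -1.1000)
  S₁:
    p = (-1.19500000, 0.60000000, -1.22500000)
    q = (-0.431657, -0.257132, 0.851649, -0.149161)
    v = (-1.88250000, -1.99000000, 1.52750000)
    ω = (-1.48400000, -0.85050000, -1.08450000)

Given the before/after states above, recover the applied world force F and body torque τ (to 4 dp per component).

Δv = v₁−v₀ = (0.01750000, 0.01000000, 0.02750000)
m·(v₁−v₀)/dt = (0.7000, 0.4000, 1.1000)
rate change Δω = (-0.08400000, -0.05050000, 0.01550000)
ω₀×(Iω₀) = (0.0352, 0.0308, -0.0672)
I·α + gyro = (-0.2000, -0.0500, -0.0300)

F = (0.7000, 0.4000, 1.1000)
τ = (-0.2000, -0.0500, -0.0300)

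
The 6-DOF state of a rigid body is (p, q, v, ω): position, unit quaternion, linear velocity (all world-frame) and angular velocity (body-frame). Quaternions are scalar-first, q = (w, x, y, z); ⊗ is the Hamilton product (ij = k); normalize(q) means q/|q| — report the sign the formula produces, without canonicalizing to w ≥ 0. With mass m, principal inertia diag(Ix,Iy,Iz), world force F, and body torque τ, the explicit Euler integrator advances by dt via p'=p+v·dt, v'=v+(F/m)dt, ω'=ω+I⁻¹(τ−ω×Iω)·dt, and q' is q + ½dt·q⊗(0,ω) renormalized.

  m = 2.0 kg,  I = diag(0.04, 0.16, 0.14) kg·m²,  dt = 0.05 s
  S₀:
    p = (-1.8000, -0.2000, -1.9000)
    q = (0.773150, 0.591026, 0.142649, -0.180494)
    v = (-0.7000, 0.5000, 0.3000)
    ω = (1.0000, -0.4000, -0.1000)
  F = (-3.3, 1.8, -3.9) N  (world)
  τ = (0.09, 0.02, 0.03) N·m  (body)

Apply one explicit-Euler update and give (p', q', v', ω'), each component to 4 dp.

α = I⁻¹(τ − ω×Iω) = (2.2700, 0.0625, 0.5571)
ω' = ω + α·dt = (1.1135, -0.3969, -0.0721)
2q̇ = q⊗(0,ω) = (-0.5520158, 0.6866875, -0.4306514, -0.4563744)
updated quaternion q' = (0.7591, 0.6080, 0.1318, -0.1918)
linear accel F/m = (-1.6500, 0.9000, -1.9500)
p' = p + v·dt = (-1.8350, -0.1750, -1.8850)
v + (F/m)dt = (-0.7825, 0.5450, 0.2025)

p' = (-1.8350, -0.1750, -1.8850)
q' = (0.7591, 0.6080, 0.1318, -0.1918)
v' = (-0.7825, 0.5450, 0.2025)
ω' = (1.1135, -0.3969, -0.0721)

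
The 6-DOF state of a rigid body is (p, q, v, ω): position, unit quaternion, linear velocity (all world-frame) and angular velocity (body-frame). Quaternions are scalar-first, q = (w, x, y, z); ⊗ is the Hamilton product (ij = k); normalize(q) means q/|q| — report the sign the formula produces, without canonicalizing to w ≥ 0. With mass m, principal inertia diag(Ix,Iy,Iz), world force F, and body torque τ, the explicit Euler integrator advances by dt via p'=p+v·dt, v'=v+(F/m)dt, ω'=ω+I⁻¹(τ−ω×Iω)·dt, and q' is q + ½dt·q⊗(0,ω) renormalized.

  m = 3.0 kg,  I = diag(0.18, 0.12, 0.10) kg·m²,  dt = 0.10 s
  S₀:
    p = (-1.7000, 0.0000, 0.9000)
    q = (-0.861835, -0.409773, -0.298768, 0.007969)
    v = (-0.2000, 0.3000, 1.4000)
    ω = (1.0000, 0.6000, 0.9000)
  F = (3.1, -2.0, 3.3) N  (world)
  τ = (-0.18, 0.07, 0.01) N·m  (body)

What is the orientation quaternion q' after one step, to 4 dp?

q' = (-0.8305, -0.4653, -0.3050, -0.0281)

2q̇ = q⊗(0,ω) = (0.5818617, -1.1355076, -0.1403363, -0.7227473)
q' = normalize(q + ½dt·q⊗(0,ω)) = (-0.8305, -0.4653, -0.3050, -0.0281)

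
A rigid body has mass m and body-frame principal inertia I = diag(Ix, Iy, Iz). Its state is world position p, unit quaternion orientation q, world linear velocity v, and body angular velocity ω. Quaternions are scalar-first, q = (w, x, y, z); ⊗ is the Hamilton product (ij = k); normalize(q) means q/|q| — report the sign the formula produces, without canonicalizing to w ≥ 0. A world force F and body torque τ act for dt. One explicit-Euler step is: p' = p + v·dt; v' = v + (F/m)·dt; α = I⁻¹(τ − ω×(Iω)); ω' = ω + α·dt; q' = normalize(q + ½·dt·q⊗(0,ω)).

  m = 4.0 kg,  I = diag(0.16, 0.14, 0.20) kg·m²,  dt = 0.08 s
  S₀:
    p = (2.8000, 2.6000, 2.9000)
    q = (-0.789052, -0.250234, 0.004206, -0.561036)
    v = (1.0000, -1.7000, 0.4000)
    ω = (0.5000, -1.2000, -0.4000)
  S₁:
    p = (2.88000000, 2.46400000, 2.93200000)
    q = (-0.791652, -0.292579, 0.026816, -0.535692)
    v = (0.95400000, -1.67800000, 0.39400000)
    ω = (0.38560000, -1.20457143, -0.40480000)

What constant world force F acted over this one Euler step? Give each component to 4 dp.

Δv = v₁−v₀ = (-0.04600000, 0.02200000, -0.00600000)
m·(v₁−v₀)/dt = (-2.3000, 1.1000, -0.3000)

F = (-2.3000, 1.1000, -0.3000)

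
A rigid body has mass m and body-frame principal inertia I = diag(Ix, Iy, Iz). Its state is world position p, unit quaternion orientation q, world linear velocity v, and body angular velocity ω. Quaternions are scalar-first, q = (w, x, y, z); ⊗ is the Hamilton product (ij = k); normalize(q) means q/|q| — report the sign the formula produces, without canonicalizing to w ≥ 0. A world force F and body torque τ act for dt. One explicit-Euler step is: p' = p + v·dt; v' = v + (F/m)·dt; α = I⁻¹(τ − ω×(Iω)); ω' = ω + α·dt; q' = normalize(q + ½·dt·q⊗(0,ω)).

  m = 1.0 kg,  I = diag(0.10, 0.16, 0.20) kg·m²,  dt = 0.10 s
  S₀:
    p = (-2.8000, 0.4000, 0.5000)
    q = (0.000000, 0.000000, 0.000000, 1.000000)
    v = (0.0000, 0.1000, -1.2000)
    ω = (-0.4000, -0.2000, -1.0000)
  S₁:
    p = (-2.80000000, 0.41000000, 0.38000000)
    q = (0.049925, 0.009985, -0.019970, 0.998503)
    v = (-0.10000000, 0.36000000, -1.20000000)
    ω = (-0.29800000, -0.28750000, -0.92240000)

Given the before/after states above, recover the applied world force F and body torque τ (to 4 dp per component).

F = (-1.0000, 2.6000, 0.0000)
τ = (0.1100, -0.1800, 0.1600)

velocity change Δv = (-0.10000000, 0.26000000, 0.00000000)
F = m·Δv/dt = (-1.0000, 2.6000, 0.0000)
rate change Δω = (0.10200000, -0.08750000, 0.07760000)
precession coupling = (0.0080, -0.0400, 0.0048)
I·α + gyro = (0.1100, -0.1800, 0.1600)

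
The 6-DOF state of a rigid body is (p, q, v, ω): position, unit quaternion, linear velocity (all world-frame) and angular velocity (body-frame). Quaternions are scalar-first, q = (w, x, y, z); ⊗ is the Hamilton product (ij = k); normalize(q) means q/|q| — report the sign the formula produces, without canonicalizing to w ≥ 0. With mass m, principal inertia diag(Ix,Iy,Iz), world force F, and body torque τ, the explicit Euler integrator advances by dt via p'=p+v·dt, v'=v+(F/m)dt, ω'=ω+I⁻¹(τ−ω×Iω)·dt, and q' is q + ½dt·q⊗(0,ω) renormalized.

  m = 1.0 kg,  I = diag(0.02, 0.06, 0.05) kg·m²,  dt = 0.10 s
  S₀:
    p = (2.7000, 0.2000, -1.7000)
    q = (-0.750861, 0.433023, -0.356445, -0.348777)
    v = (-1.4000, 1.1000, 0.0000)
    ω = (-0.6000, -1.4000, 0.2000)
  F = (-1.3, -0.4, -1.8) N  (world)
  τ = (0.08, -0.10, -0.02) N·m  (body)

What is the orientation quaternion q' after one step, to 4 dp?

q⊗(0,ω) = (-0.1694538, -0.1090602, 1.1738670, -0.9702714)
updated quaternion q' = (-0.7571, 0.4263, -0.2969, -0.3961)

q' = (-0.7571, 0.4263, -0.2969, -0.3961)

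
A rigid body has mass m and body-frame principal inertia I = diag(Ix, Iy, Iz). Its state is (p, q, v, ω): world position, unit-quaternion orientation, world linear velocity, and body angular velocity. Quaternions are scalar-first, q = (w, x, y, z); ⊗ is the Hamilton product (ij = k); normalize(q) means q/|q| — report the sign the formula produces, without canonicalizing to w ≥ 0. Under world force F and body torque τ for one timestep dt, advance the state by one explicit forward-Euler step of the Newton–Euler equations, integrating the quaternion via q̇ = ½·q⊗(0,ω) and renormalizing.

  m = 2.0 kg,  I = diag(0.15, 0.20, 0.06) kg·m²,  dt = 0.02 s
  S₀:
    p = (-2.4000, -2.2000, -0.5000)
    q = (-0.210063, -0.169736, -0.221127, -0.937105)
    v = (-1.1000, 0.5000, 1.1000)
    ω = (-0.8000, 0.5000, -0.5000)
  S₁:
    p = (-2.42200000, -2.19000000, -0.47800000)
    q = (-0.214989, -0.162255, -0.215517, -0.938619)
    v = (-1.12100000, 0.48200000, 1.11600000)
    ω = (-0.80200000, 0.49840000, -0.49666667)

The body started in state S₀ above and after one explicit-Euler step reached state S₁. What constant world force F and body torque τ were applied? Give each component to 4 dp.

ω₁ − ω₀ = (-0.00200000, -0.00160000, 0.00333333)
I·α + gyro = (0.0200, 0.0200, -0.0100)
velocity change Δv = (-0.02100000, -0.01800000, 0.01600000)
m·(v₁−v₀)/dt = (-2.1000, -1.8000, 1.6000)

F = (-2.1000, -1.8000, 1.6000)
τ = (0.0200, 0.0200, -0.0100)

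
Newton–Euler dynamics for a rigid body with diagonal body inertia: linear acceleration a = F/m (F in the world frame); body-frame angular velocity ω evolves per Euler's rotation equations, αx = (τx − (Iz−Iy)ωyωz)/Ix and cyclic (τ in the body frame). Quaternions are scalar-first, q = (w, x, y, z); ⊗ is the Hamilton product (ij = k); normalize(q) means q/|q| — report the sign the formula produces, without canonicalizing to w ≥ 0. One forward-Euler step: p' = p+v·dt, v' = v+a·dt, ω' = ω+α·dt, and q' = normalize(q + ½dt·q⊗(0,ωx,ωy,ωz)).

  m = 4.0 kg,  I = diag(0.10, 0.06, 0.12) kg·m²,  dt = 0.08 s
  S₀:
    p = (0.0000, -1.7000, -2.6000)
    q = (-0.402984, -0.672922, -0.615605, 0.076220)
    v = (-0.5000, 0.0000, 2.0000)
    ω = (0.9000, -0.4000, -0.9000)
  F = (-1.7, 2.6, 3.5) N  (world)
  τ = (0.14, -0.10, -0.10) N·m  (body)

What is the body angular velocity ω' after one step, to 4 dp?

gyro term ω×Iω = (0.0216, 0.0162, 0.0144)
(τ − ω×Iω)/I = (1.1840, -1.9367, -0.9533)
ω + α·dt = (0.9947, -0.5549, -0.9763)

ω' = (0.9947, -0.5549, -0.9763)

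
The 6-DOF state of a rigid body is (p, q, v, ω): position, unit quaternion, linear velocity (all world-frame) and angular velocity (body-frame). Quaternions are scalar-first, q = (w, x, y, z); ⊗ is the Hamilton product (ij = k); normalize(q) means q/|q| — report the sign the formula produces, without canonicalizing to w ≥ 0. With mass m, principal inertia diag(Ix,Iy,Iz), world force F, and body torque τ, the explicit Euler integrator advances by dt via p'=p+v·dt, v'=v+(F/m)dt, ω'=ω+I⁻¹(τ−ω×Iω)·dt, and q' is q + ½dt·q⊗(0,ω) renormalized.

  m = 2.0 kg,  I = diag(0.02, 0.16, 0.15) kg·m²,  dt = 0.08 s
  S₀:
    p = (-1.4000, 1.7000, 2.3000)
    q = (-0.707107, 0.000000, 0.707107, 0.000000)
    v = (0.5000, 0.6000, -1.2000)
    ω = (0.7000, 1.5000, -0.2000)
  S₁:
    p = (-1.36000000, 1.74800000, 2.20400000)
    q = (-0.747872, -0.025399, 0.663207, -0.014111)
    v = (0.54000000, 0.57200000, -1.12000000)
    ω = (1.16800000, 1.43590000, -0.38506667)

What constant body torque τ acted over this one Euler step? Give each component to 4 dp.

τ = (0.1200, -0.1100, -0.2000)

rate change Δω = (0.46800000, -0.06410000, -0.18506667)
applied torque τ = (0.1200, -0.1100, -0.2000)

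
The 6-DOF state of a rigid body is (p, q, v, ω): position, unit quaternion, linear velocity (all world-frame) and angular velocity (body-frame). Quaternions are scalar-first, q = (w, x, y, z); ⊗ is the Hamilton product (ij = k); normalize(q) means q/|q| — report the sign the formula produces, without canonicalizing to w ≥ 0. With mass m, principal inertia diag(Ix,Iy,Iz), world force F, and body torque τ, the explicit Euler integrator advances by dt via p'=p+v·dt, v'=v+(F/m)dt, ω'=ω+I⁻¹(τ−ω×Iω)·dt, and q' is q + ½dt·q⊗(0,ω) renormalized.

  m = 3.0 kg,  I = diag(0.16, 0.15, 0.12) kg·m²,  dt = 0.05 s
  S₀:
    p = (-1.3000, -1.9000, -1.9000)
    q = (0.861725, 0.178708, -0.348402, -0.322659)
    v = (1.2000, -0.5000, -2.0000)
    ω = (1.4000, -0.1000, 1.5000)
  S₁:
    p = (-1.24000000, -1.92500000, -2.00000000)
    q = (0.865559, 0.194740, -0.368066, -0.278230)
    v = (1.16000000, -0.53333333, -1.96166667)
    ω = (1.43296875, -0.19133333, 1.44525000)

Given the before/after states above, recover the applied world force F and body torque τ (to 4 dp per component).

F = (-2.4000, -2.0000, 2.3000)
τ = (0.1100, -0.1900, -0.1300)

rate change Δω = (0.03296875, -0.09133333, -0.05475000)
gyro term ω₀×Iω₀ = (0.0045, 0.0840, 0.0014)
τ = I·(Δω/dt) + ω₀×(Iω₀) = (0.1100, -0.1900, -0.1300)
v₁ − v₀ = (-0.04000000, -0.03333333, 0.03833333)
m·(v₁−v₀)/dt = (-2.4000, -2.0000, 2.3000)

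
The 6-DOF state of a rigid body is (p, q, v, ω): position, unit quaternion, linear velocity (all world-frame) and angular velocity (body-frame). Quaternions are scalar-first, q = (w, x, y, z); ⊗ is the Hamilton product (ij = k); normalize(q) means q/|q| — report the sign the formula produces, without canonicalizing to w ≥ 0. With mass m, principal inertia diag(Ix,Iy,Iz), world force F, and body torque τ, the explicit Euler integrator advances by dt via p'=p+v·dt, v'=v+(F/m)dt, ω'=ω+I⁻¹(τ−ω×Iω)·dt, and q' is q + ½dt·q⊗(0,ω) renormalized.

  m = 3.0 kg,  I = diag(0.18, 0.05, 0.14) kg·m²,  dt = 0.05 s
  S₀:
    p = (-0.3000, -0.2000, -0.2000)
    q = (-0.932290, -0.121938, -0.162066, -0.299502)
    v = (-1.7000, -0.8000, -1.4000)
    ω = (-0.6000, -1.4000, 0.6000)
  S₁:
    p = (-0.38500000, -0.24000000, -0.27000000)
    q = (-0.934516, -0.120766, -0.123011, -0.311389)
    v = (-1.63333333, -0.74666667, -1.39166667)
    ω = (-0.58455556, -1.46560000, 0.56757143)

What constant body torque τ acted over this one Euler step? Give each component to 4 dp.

rate change Δω = (0.01544444, -0.06560000, -0.03242857)
ω₀×(Iω₀) = (-0.0756, -0.0144, -0.1092)
applied torque τ = (-0.0200, -0.0800, -0.2000)

τ = (-0.0200, -0.0800, -0.2000)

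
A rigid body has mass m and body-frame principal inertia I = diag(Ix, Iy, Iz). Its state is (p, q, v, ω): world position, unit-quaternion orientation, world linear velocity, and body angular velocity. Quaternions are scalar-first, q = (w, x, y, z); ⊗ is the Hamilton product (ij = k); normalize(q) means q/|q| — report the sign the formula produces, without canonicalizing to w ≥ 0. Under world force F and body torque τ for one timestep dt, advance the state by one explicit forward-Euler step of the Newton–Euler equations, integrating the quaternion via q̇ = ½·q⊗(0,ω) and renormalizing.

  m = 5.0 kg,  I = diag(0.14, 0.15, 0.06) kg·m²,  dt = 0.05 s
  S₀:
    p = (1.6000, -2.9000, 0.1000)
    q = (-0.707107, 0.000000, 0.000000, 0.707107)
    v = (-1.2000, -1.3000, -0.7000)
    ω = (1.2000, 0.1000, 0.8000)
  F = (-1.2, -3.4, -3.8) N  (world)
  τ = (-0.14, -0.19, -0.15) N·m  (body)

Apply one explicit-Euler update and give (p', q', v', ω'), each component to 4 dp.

p' = (1.5400, -2.9650, 0.0650)
q' = (-0.7208, -0.0230, 0.0194, 0.6925)
v' = (-1.2120, -1.3340, -0.7380)
ω' = (1.1526, 0.0111, 0.6740)

p' = p + v·dt = (1.5400, -2.9650, 0.0650)
v + (F/m)dt = (-1.2120, -1.3340, -0.7380)
precession coupling ω×(Iω) = (-0.0072, 0.0768, 0.0012)
angular accel α = (-0.9486, -1.7787, -2.5200)
new body rate ω' = (1.1526, 0.0111, 0.6740)
Hamilton product q⊗(0,ω) = (-0.5656856, -0.9192391, 0.7778177, -0.5656856)
q + ½dt·q⊗(0,ω), renormalized = (-0.7208, -0.0230, 0.0194, 0.6925)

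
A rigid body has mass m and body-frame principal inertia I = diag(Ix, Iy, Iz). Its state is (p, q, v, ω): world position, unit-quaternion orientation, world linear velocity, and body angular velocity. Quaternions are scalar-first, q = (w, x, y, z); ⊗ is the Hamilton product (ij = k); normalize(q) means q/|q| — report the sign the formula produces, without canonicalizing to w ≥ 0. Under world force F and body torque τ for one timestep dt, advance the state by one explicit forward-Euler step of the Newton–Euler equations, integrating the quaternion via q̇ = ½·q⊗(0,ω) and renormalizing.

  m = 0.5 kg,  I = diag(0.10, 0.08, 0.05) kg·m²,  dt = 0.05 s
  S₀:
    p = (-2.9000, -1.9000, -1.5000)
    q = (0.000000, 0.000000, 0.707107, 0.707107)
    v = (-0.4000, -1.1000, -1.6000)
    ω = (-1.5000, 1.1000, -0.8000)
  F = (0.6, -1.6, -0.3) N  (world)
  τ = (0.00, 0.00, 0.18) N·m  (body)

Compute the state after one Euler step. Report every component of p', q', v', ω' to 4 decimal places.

p + v·dt = (-2.9200, -1.9550, -1.5800)
new velocity v' = (-0.3400, -1.2600, -1.6300)
ω×(Iω) gyroscopic = (0.0264, 0.0600, 0.0330)
α = I⁻¹(τ − ω×Iω) = (-0.2640, -0.7500, 2.9400)
new body rate ω' = (-1.5132, 1.0625, -0.6530)
q⊗(0,ω) = (-0.2121321, -1.3435033, -1.0606605, 1.0606605)
q' = normalize(q + ½dt·q⊗(0,ω)) = (-0.0053, -0.0335, 0.6797, 0.7327)

p' = (-2.9200, -1.9550, -1.5800)
q' = (-0.0053, -0.0335, 0.6797, 0.7327)
v' = (-0.3400, -1.2600, -1.6300)
ω' = (-1.5132, 1.0625, -0.6530)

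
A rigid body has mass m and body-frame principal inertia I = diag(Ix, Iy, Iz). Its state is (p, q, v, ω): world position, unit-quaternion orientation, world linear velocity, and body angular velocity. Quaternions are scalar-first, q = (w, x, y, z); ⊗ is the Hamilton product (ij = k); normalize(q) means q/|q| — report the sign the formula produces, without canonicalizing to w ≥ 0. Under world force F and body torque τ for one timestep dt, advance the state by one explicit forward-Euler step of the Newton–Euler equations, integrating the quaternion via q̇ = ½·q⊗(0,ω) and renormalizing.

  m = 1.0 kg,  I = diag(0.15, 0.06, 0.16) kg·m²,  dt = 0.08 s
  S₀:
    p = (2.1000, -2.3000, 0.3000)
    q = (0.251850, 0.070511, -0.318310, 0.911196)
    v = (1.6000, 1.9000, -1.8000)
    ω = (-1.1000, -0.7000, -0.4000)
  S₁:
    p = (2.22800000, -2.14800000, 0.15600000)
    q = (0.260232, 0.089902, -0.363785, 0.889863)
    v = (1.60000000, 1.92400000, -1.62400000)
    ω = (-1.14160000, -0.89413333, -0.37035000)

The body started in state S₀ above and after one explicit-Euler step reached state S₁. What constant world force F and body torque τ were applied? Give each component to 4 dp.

F = (0.0000, 0.3000, 2.2000)
τ = (-0.0500, -0.1500, -0.0100)

Δv = v₁−v₀ = (0.00000000, 0.02400000, 0.17600000)
applied force F = (0.0000, 0.3000, 2.2000)
ω₁ − ω₀ = (-0.04160000, -0.19413333, 0.02965000)
τ = I·(Δω/dt) + ω₀×(Iω₀) = (-0.0500, -0.1500, -0.0100)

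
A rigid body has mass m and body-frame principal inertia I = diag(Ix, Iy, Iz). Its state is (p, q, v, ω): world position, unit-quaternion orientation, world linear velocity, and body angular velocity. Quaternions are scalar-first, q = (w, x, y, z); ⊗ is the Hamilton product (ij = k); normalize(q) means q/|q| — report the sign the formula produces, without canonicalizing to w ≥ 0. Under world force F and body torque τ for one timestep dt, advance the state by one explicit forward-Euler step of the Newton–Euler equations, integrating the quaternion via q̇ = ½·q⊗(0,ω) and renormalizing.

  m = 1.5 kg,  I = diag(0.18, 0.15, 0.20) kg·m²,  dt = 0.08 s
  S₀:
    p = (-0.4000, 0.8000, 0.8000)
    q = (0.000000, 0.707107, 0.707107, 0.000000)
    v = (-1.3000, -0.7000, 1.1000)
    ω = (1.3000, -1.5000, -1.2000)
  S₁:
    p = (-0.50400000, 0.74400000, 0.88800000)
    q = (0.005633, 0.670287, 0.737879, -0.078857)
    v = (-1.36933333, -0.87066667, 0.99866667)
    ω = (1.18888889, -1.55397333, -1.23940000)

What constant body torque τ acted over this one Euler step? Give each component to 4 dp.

τ = (-0.1600, -0.0700, -0.0400)

Δω = ω₁−ω₀ = (-0.11111111, -0.05397333, -0.03940000)
τ = I·(Δω/dt) + ω₀×(Iω₀) = (-0.1600, -0.0700, -0.0400)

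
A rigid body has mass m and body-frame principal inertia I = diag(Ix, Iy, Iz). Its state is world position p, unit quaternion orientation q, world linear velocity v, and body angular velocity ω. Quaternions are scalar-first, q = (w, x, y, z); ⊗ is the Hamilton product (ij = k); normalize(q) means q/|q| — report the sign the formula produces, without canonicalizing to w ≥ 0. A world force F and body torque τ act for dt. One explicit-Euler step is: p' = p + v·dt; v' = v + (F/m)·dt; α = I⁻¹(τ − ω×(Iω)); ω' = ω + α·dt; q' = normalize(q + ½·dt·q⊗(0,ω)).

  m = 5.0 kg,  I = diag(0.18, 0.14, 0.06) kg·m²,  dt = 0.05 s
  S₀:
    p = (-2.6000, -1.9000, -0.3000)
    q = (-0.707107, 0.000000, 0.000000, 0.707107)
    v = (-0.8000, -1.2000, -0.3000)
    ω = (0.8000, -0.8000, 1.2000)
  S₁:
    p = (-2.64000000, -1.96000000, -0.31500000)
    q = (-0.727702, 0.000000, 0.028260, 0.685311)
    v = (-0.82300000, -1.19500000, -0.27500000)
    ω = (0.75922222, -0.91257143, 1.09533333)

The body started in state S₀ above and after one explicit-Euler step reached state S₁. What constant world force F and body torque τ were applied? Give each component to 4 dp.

v₁ − v₀ = (-0.02300000, 0.00500000, 0.02500000)
applied force F = (-2.3000, 0.5000, 2.5000)
rate change Δω = (-0.04077778, -0.11257143, -0.10466667)
precession coupling = (0.0768, 0.1152, 0.0256)
τ = I·(Δω/dt) + ω₀×(Iω₀) = (-0.0700, -0.2000, -0.1000)

F = (-2.3000, 0.5000, 2.5000)
τ = (-0.0700, -0.2000, -0.1000)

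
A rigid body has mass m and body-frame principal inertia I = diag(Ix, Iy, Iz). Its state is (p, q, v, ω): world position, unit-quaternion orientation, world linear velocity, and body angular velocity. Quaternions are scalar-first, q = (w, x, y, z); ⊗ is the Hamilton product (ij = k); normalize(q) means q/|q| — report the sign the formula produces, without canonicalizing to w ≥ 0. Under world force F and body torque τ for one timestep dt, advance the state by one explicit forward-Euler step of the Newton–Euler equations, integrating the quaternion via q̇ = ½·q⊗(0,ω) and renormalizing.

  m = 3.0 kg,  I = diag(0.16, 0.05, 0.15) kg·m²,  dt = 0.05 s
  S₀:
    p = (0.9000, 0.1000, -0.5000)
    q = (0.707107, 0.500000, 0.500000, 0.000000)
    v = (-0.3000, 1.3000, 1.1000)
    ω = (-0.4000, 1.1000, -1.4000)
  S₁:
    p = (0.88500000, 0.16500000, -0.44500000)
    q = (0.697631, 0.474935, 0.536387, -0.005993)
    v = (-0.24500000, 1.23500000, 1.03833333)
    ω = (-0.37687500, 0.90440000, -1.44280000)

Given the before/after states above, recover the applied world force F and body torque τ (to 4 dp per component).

ω₁ − ω₀ = (0.02312500, -0.19560000, -0.04280000)
applied torque τ = (-0.0800, -0.1900, -0.0800)
v₁ − v₀ = (0.05500000, -0.06500000, -0.06166667)
m·(v₁−v₀)/dt = (3.3000, -3.9000, -3.7000)

F = (3.3000, -3.9000, -3.7000)
τ = (-0.0800, -0.1900, -0.0800)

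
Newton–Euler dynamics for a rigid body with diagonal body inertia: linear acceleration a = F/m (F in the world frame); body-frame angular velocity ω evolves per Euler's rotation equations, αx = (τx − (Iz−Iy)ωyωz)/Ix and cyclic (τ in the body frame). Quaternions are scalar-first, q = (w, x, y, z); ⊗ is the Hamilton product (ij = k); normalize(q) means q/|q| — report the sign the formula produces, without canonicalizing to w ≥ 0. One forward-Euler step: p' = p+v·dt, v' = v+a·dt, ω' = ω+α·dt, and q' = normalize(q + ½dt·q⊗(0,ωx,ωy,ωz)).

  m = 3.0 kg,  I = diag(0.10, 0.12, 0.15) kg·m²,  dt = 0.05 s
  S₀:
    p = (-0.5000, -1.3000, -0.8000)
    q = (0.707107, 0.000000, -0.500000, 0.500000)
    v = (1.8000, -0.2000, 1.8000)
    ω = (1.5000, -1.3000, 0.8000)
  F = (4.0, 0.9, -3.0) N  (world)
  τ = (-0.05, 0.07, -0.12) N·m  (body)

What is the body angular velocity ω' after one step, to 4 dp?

gyro term ω×Iω = (-0.0312, -0.0600, -0.0390)
α = I⁻¹(τ − ω×Iω) = (-0.1880, 1.0833, -0.5400)
ω' = ω + α·dt = (1.4906, -1.2458, 0.7730)

ω' = (1.4906, -1.2458, 0.7730)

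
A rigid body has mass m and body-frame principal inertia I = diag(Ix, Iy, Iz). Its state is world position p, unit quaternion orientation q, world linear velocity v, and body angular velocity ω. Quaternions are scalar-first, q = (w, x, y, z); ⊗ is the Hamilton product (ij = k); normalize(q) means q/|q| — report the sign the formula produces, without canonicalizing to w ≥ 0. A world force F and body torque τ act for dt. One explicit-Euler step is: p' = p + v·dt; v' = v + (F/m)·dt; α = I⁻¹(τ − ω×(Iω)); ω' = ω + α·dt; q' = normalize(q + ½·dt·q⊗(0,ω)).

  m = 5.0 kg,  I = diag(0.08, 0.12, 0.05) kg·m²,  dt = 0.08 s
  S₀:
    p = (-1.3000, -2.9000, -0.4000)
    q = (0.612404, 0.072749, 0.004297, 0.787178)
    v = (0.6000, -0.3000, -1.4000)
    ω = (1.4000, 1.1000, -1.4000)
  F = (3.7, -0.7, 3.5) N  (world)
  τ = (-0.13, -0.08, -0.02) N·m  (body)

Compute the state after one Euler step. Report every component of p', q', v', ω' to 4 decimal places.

p' = (-1.2520, -2.9240, -0.5120)
q' = (0.6496, 0.0719, 0.0791, 0.7528)
v' = (0.6592, -0.3112, -1.3440)
ω' = (1.1622, 1.0859, -1.5306)

p + v·dt = (-1.2520, -2.9240, -0.5120)
new velocity v' = (0.6592, -0.3112, -1.3440)
gyro term ω×Iω = (0.1078, -0.0588, 0.0616)
angular accel α = (-2.9725, -0.1767, -1.6320)
new body rate ω' = (1.1622, 1.0859, -1.5306)
q⊗(0,ω) = (0.9954739, -0.0145460, 1.8775422, -0.7833575)
q + ½dt·q⊗(0,ω), renormalized = (0.6496, 0.0719, 0.0791, 0.7528)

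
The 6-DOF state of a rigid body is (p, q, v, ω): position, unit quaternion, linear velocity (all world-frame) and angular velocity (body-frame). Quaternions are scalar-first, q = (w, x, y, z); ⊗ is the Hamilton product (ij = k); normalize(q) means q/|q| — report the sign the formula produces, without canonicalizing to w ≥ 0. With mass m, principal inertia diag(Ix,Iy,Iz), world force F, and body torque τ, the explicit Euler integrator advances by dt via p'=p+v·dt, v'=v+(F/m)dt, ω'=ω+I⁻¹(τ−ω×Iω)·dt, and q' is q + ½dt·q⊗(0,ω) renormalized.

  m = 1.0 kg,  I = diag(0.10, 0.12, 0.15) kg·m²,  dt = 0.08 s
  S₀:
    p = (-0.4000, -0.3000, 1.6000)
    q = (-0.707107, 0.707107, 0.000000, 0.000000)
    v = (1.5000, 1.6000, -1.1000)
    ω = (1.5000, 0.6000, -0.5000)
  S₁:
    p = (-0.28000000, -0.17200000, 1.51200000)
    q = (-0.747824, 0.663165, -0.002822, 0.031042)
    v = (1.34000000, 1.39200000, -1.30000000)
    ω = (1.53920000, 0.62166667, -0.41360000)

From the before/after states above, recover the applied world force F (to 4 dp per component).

F = (-2.0000, -2.6000, -2.5000)

Δv = v₁−v₀ = (-0.16000000, -0.20800000, -0.20000000)
applied force F = (-2.0000, -2.6000, -2.5000)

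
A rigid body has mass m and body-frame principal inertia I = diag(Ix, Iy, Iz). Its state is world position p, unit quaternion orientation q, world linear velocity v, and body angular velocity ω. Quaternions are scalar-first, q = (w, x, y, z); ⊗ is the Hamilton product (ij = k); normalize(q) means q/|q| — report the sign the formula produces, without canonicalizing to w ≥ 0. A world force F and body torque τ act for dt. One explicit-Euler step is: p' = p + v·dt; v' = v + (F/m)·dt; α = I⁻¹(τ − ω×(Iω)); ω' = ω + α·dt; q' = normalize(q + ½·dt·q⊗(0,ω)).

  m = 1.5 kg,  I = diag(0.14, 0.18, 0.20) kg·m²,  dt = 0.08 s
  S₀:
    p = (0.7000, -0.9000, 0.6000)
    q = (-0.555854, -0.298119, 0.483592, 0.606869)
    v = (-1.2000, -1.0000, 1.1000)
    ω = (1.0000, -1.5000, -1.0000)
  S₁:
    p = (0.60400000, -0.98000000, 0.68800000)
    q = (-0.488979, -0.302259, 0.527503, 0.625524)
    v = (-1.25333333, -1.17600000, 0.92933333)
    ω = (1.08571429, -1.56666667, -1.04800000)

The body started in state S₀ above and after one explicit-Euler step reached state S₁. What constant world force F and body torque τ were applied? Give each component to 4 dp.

ω₁ − ω₀ = (0.08571429, -0.06666667, -0.04800000)
I·α + gyro = (0.1800, -0.0900, -0.1800)
v₁ − v₀ = (-0.05333333, -0.17600000, -0.17066667)
m·(v₁−v₀)/dt = (-1.0000, -3.3000, -3.2000)

F = (-1.0000, -3.3000, -3.2000)
τ = (0.1800, -0.0900, -0.1800)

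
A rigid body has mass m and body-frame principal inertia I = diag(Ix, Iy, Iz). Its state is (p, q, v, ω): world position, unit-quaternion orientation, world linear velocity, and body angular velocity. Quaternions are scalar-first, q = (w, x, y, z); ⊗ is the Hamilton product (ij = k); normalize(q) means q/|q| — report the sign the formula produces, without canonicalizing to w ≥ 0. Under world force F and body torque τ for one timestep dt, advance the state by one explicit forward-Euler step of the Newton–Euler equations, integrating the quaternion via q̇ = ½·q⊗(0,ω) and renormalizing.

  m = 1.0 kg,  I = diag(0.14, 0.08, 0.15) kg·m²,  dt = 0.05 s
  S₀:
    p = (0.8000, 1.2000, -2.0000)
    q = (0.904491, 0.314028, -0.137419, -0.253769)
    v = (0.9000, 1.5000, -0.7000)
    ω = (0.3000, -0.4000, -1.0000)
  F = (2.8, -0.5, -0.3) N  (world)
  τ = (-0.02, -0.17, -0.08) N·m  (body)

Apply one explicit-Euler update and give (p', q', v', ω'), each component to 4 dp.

p' = (0.8450, 1.2750, -2.0350)
q' = (0.8941, 0.3216, -0.1405, -0.2784)
v' = (1.0400, 1.4750, -0.7150)
ω' = (0.2829, -0.5081, -1.0291)

new position p' = (0.8450, 1.2750, -2.0350)
new velocity v' = (1.0400, 1.4750, -0.7150)
angular accel α = (-0.3429, -2.1625, -0.5813)
new body rate ω' = (0.2829, -0.5081, -1.0291)
2q̇ = q⊗(0,ω) = (-0.4029450, 0.3072587, -0.1238991, -0.9888765)
q' = normalize(q + ½dt·q⊗(0,ω)) = (0.8941, 0.3216, -0.1405, -0.2784)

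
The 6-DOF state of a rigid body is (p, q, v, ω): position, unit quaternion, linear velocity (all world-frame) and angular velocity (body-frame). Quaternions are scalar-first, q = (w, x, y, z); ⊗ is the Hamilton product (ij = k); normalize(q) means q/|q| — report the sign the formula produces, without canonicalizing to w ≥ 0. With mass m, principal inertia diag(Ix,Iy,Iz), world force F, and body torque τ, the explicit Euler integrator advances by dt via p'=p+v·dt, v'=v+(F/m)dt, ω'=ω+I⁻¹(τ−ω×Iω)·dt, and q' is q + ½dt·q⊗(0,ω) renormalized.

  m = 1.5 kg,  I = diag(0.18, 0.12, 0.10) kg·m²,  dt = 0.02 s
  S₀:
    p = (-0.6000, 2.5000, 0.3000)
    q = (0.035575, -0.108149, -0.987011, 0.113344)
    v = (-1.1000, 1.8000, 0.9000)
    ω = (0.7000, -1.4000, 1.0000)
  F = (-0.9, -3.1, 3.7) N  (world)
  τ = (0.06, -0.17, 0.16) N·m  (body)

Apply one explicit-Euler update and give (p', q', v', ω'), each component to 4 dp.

p' = (-0.6220, 2.5360, 0.3180)
q' = (0.0214, -0.1162, -0.9855, 0.1221)
v' = (-1.1120, 1.7587, 0.9493)
ω' = (0.7036, -1.4377, 1.0202)

angular accel α = (0.1778, -1.8833, 1.0120)
new body rate ω' = (0.7036, -1.4377, 1.0202)
q⊗(0,ω) = (-1.4194551, -0.8034269, 0.1376848, 0.8778913)
q' = normalize(q + ½dt·q⊗(0,ω)) = (0.0214, -0.1162, -0.9855, 0.1221)
linear accel F/m = (-0.6000, -2.0667, 2.4667)
p + v·dt = (-0.6220, 2.5360, 0.3180)
v + (F/m)dt = (-1.1120, 1.7587, 0.9493)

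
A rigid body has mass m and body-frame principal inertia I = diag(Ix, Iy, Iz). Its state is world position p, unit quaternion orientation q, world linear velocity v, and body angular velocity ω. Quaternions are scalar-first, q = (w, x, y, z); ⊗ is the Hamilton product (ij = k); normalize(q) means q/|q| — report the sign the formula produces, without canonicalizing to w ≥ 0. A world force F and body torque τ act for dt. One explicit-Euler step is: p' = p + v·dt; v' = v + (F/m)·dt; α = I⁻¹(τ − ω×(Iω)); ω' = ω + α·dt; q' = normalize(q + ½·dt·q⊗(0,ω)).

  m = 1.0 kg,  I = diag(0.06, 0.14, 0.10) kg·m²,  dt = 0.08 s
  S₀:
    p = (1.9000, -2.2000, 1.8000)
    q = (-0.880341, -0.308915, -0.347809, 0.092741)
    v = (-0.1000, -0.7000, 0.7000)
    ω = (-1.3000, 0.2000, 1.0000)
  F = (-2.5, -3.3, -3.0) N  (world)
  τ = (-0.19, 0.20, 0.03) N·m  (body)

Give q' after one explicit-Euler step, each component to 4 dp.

q' = (-0.8954, -0.2772, -0.3466, 0.0369)

Hamilton product q⊗(0,ω) = (-0.4247687, 0.7780861, 0.0122835, -1.3942757)
q' = normalize(q + ½dt·q⊗(0,ω)) = (-0.8954, -0.2772, -0.3466, 0.0369)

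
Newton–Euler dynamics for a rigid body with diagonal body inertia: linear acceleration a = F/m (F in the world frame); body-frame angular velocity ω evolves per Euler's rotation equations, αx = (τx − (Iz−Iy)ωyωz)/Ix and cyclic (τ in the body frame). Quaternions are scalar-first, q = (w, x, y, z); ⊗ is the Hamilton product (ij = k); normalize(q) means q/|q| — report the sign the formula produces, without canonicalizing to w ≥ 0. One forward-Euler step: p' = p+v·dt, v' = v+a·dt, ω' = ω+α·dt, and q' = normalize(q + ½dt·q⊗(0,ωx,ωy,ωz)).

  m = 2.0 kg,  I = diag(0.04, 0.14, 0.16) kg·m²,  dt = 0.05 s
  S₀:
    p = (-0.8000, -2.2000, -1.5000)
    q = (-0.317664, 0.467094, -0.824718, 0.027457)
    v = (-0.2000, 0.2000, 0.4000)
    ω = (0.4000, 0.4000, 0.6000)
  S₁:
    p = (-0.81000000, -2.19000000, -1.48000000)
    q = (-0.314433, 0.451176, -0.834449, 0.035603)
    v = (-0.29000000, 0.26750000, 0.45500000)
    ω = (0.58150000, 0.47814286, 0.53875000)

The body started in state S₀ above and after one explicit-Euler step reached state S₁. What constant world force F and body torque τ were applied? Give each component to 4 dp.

v₁ − v₀ = (-0.09000000, 0.06750000, 0.05500000)
m·(v₁−v₀)/dt = (-3.6000, 2.7000, 2.2000)
ω₁ − ω₀ = (0.18150000, 0.07814286, -0.06125000)
I·α + gyro = (0.1500, 0.1900, -0.1800)

F = (-3.6000, 2.7000, 2.2000)
τ = (0.1500, 0.1900, -0.1800)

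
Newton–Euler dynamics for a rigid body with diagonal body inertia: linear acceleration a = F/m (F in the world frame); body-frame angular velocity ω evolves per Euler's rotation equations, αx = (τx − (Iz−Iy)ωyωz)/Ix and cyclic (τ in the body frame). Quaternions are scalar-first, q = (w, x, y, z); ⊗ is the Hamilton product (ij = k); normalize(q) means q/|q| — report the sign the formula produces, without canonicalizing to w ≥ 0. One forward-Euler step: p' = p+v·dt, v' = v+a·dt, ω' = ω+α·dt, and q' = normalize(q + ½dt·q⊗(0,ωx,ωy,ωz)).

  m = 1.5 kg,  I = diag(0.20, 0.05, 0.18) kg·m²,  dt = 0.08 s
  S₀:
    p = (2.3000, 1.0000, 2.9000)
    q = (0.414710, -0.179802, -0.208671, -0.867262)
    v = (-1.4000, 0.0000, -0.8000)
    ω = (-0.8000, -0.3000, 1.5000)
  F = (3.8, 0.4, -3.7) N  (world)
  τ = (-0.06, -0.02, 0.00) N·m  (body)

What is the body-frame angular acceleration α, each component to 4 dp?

ω×(Iω) gyroscopic = (-0.0585, -0.0240, -0.0360)
angular accel α = (-0.0075, 0.0800, 0.2000)

α = (-0.0075, 0.0800, 0.2000)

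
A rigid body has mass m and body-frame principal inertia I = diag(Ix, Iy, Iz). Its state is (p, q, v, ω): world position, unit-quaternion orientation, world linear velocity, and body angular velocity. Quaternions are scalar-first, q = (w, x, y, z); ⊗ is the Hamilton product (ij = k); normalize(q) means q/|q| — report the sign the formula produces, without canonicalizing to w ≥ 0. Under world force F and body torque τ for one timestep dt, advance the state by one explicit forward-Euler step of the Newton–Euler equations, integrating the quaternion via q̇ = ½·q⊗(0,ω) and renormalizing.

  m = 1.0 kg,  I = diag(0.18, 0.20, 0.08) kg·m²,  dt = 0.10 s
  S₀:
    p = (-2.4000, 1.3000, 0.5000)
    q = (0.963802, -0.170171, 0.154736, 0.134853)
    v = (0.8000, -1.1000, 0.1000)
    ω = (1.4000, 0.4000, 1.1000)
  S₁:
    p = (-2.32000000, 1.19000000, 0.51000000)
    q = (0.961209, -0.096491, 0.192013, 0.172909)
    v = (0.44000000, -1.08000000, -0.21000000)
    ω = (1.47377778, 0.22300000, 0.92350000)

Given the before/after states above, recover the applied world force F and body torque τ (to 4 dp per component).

velocity change Δv = (-0.36000000, 0.02000000, -0.31000000)
m·(v₁−v₀)/dt = (-3.6000, 0.2000, -3.1000)
ω₁ − ω₀ = (0.07377778, -0.17700000, -0.17650000)
I·α + gyro = (0.0800, -0.2000, -0.1300)

F = (-3.6000, 0.2000, -3.1000)
τ = (0.0800, -0.2000, -0.1300)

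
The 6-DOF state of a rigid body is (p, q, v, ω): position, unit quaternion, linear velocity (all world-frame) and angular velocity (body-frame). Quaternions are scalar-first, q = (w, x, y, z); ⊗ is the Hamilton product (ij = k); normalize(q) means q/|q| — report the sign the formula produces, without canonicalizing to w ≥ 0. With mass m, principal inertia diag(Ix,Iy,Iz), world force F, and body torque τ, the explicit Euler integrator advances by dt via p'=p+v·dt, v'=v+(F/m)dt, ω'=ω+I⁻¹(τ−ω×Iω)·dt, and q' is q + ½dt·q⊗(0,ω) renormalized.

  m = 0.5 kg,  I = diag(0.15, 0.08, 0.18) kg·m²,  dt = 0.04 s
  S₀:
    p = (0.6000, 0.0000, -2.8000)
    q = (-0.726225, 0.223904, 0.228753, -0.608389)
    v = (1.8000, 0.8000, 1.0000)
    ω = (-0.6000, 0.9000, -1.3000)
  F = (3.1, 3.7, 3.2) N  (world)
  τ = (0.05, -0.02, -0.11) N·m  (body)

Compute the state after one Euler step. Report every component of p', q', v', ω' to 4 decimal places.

linear accel F/m = (6.2000, 7.4000, 6.4000)
p + v·dt = (0.6720, 0.0320, -2.7600)
new velocity v' = (2.0480, 1.0960, 1.2560)
ω×(Iω) gyroscopic = (-0.1170, -0.0234, 0.0378)
(τ − ω×Iω)/I = (1.1133, 0.0425, -0.8211)
new body rate ω' = (-0.5555, 0.9017, -1.3328)
Hamilton product q⊗(0,ω) = (-0.8624410, 0.6859062, 0.0025061, 1.2828579)
updated quaternion q' = (-0.7430, 0.2375, 0.2287, -0.5824)

p' = (0.6720, 0.0320, -2.7600)
q' = (-0.7430, 0.2375, 0.2287, -0.5824)
v' = (2.0480, 1.0960, 1.2560)
ω' = (-0.5555, 0.9017, -1.3328)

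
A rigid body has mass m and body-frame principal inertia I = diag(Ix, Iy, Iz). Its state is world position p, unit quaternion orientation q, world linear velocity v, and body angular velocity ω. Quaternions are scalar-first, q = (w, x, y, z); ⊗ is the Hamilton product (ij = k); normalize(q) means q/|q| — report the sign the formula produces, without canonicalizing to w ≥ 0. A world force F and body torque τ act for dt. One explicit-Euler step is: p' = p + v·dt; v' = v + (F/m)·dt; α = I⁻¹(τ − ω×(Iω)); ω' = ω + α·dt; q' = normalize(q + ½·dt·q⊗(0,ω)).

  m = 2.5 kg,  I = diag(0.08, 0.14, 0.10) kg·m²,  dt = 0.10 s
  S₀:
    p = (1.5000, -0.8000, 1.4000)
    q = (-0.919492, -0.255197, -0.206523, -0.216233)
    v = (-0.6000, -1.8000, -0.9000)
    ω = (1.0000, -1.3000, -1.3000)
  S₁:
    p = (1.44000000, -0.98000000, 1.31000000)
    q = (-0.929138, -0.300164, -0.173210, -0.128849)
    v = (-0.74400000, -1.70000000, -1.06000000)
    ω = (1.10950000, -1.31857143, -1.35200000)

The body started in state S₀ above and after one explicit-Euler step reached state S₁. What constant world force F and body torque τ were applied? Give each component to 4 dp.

v₁ − v₀ = (-0.14400000, 0.10000000, -0.16000000)
F = m·Δv/dt = (-3.6000, 2.5000, -4.0000)
ω₁ − ω₀ = (0.10950000, -0.01857143, -0.05200000)
ω₀×(Iω₀) = (-0.0676, 0.0260, -0.0780)
τ = I·(Δω/dt) + ω₀×(Iω₀) = (0.0200, 0.0000, -0.1300)

F = (-3.6000, 2.5000, -4.0000)
τ = (0.0200, 0.0000, -0.1300)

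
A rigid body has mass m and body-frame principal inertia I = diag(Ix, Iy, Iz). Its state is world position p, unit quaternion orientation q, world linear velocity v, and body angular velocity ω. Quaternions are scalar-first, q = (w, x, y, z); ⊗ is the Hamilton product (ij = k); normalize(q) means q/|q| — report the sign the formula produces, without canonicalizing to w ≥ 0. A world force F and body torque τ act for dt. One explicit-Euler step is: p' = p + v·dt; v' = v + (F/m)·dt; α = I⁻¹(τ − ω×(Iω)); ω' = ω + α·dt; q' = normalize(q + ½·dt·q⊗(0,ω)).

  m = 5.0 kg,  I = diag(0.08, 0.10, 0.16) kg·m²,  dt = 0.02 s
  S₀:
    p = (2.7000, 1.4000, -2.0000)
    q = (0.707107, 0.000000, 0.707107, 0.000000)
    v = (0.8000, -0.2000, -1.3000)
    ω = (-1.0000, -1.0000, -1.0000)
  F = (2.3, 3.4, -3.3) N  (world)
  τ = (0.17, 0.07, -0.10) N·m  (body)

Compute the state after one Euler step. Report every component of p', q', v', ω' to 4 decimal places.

p + v·dt = (2.7160, 1.3960, -2.0260)
v + (F/m)dt = (0.8092, -0.1864, -1.3132)
precession coupling ω×(Iω) = (0.0600, -0.0800, 0.0200)
angular accel α = (1.3750, 1.5000, -0.7500)
ω + α·dt = (-0.9725, -0.9700, -1.0150)
2q̇ = q⊗(0,ω) = (0.7071070, -1.4142140, -0.7071070, 0.0000000)
q' = normalize(q + ½dt·q⊗(0,ω)) = (0.7141, -0.0141, 0.6999, 0.0000)

p' = (2.7160, 1.3960, -2.0260)
q' = (0.7141, -0.0141, 0.6999, 0.0000)
v' = (0.8092, -0.1864, -1.3132)
ω' = (-0.9725, -0.9700, -1.0150)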